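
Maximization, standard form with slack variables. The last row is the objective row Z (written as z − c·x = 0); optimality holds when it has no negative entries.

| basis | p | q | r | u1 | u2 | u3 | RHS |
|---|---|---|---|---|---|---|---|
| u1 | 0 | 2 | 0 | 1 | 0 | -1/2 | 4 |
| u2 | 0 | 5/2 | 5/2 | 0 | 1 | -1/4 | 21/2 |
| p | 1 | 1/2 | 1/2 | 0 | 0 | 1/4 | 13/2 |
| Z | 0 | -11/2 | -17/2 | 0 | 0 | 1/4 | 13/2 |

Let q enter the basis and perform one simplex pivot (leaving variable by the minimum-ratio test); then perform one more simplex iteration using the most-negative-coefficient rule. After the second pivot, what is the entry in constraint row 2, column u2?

2/5

Ratio test on column q — row 1: 4/2 = 2; row 2: (21/2)/(5/2) = 21/5; row 3: (13/2)/(1/2) = 13. Minimum is 2 at row 1 (u1 leaves); pivot element 2.
Divide row 1 by 2; eliminate column q from the other rows.
Second iteration: most negative Z-row entry is -17/2 in column r, so r enters.
Ratio test on column r — row 1: entry 0 ≤ 0; row 2: (11/2)/(5/2) = 11/5; row 3: (11/2)/(1/2) = 11. Minimum is 11/5 at row 2 (u2 leaves); pivot element 5/2.
Divide row 2 by 5/2; eliminate column r from the other rows.
After both pivots, the entry at constraint row 2, column u2 is 2/5.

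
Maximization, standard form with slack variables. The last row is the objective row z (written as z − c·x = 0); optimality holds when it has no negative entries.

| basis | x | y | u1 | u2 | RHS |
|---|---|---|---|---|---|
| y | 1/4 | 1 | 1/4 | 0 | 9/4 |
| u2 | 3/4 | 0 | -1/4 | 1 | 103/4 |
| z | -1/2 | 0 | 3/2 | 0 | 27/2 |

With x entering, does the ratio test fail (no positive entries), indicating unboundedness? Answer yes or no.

Column x has positive entries in row(s) 1, 2, so the ratio test bounds it — not unbounded.

no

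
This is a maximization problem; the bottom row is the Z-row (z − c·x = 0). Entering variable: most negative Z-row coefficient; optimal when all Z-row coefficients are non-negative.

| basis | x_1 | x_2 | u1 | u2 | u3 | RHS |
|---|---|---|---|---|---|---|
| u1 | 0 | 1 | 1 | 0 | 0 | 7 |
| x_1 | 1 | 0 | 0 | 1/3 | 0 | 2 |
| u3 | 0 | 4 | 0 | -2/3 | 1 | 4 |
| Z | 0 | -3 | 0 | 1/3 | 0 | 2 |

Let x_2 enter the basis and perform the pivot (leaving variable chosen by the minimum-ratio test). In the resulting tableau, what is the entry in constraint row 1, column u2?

1/6

Ratio test on column x_2 — row 1: 7/1 = 7; row 2: entry 0 ≤ 0; row 3: 4/4 = 1. Minimum is 1 at row 3 (u3 leaves); pivot element 4.
Divide row 3 by 4; eliminate column x_2 from the other rows.
Row 1 update in column u2: 0 − 1·(-1/6) = 1/6.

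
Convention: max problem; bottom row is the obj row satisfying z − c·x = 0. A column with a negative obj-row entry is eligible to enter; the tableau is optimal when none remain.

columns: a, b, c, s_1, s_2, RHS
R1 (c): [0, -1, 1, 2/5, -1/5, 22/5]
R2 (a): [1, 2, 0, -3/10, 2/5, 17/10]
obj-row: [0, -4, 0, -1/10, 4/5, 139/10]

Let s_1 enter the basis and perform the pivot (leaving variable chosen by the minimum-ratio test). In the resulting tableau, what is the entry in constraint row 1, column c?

5/2

Ratio test on column s_1 — row 1: (22/5)/(2/5) = 11; row 2: entry -3/10 ≤ 0. Minimum is 11 at row 1 (c leaves); pivot element 2/5.
Divide row 1 by 2/5; eliminate column s_1 from the other rows.
In the new row 1, the c entry is the old entry divided by the pivot: 1/(2/5) = 5/2.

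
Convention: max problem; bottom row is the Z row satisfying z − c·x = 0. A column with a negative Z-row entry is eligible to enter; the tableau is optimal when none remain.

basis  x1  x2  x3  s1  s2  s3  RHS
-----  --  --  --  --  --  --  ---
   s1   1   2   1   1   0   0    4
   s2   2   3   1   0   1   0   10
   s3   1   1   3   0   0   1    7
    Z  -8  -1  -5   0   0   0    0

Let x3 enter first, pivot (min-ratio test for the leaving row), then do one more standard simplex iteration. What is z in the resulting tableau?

55/2

Ratio test on column x3 — row 1: 4/1 = 4; row 2: 10/1 = 10; row 3: 7/3 = 7/3. Minimum is 7/3 at row 3 (s3 leaves); pivot element 3.
Pivot on row 3; the Z-row RHS becomes 0 − (-5)·(7/3) = 35/3.
Next entering variable (most negative Z-row entry -19/3): x1.
Ratio test on column x1 — row 1: (5/3)/(2/3) = 5/2; row 2: (23/3)/(5/3) = 23/5; row 3: (7/3)/(1/3) = 7. Minimum is 5/2 at row 1 (s1 leaves); pivot element 2/3.
After the second pivot the Z-row RHS is 35/3 − (-19/3)·(5/2) = 55/2.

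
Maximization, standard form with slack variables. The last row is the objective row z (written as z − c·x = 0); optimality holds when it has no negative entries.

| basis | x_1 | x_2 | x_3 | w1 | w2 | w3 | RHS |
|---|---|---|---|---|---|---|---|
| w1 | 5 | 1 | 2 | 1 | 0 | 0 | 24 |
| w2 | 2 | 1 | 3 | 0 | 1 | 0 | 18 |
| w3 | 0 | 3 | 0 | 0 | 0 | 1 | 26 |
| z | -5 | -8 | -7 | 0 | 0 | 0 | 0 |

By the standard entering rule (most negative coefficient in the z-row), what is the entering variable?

Negative z-row entries: x_1: -5, x_2: -8, x_3: -7.
The most negative is -8 in column x_2, so x_2 enters.

x_2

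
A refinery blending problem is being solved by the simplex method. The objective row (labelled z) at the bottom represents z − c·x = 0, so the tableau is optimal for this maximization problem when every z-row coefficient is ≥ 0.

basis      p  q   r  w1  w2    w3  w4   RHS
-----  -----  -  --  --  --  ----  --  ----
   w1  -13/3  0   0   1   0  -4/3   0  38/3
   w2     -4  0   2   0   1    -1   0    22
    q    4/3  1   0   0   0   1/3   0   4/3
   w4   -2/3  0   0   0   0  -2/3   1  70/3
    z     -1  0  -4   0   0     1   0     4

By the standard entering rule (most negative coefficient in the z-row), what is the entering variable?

r

Negative z-row entries: p: -1, r: -4.
The most negative is -4 in column r, so r enters.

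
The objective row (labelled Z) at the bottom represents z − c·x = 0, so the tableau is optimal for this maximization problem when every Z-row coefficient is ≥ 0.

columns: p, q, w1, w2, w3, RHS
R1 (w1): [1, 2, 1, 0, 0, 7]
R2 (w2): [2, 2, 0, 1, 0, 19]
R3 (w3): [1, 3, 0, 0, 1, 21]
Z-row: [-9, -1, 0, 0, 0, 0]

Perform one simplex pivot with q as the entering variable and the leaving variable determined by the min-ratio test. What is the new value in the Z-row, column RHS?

7/2

Ratio test on column q — row 1: 7/2 = 7/2; row 2: 19/2 = 19/2; row 3: 21/3 = 7. Minimum is 7/2 at row 1 (w1 leaves); pivot element 2.
Divide row 1 by 2; eliminate column q from the other rows.
Z-row update in column RHS: 0 − (-1)·(7/2) = 7/2.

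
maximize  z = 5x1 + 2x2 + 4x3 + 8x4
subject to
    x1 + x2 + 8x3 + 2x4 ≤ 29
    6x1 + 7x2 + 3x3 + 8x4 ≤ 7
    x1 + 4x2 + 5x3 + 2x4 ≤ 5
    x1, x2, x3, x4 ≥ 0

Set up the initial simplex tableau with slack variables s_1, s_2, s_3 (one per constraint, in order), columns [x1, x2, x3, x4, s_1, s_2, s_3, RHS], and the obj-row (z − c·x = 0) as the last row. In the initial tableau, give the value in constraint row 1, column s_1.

Slack s_1 belongs to constraint 1; its column is the unit vector e_1, so the entry in row 1 is 1.

1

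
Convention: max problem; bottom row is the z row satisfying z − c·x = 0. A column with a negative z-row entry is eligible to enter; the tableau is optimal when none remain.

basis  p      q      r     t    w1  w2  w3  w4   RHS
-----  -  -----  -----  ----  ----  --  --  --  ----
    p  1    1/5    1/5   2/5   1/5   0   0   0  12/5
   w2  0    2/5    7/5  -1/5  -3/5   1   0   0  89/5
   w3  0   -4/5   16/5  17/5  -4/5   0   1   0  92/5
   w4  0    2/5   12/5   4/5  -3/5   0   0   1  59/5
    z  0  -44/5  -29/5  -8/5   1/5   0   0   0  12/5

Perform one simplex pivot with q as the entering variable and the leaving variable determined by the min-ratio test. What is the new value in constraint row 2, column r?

Ratio test on column q — row 1: (12/5)/(1/5) = 12; row 2: (89/5)/(2/5) = 89/2; row 3: entry -4/5 ≤ 0; row 4: (59/5)/(2/5) = 59/2. Minimum is 12 at row 1 (p leaves); pivot element 1/5.
Divide row 1 by 1/5; eliminate column q from the other rows.
Row 2 update in column r: 7/5 − (2/5)·1 = 1.

1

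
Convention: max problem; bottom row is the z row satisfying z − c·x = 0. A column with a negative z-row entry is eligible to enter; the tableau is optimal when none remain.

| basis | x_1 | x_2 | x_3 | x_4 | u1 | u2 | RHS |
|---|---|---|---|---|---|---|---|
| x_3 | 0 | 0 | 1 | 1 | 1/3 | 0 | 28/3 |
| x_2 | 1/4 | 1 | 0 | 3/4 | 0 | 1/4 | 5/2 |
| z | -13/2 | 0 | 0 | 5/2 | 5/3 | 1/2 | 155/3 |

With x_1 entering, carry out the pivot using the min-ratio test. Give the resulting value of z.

Ratio test on column x_1 — row 1: entry 0 ≤ 0; row 2: (5/2)/(1/4) = 10. Minimum is 10 at row 2 (x_2 leaves); pivot element 1/4.
Pivot on row 2; the z-row RHS becomes 155/3 − (-13/2)·10 = 350/3.

350/3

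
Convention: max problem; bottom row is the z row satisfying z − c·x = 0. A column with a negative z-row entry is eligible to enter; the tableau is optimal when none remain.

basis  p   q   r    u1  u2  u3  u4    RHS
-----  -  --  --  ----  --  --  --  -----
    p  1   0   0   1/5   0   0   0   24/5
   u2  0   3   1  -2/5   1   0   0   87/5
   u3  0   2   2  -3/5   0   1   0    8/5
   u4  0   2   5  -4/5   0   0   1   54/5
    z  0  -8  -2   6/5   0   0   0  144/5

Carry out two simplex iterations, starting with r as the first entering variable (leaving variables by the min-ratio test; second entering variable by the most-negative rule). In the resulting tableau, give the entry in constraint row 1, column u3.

Ratio test on column r — row 1: entry 0 ≤ 0; row 2: (87/5)/1 = 87/5; row 3: (8/5)/2 = 4/5; row 4: (54/5)/5 = 54/25. Minimum is 4/5 at row 3 (u3 leaves); pivot element 2.
Divide row 3 by 2; eliminate column r from the other rows.
Second iteration: most negative z-row entry is -6 in column q, so q enters.
Ratio test on column q — row 1: entry 0 ≤ 0; row 2: (83/5)/2 = 83/10; row 3: (4/5)/1 = 4/5; row 4: entry -3 ≤ 0. Minimum is 4/5 at row 3 (r leaves); pivot element 1.
Divide row 3 by 1; eliminate column q from the other rows.
After both pivots, the entry at constraint row 1, column u3 is 0.

0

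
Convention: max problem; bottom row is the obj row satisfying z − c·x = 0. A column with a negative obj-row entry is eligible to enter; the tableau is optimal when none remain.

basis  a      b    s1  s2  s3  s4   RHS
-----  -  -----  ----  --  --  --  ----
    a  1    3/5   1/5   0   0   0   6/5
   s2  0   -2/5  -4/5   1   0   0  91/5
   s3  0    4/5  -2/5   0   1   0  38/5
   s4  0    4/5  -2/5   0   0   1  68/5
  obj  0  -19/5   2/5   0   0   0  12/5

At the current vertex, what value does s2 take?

91/5

s2 is basic (row 2); its value is the RHS of that row, 91/5.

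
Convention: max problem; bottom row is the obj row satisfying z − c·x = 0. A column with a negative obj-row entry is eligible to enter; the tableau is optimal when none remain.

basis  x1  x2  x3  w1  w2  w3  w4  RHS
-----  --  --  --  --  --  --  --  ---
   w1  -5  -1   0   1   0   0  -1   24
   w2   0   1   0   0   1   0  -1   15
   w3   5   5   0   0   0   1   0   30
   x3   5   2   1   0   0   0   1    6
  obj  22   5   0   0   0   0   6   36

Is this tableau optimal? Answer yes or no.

yes

Every obj-row coefficient is ≥ 0, so the tableau is optimal.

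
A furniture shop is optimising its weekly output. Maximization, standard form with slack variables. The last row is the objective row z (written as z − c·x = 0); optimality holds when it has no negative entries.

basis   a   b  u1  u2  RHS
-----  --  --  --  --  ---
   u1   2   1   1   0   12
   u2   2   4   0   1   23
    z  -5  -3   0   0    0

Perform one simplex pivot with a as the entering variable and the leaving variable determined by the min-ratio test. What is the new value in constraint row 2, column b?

Ratio test on column a — row 1: 12/2 = 6; row 2: 23/2 = 23/2. Minimum is 6 at row 1 (u1 leaves); pivot element 2.
Divide row 1 by 2; eliminate column a from the other rows.
Row 2 update in column b: 4 − 2·(1/2) = 3.

3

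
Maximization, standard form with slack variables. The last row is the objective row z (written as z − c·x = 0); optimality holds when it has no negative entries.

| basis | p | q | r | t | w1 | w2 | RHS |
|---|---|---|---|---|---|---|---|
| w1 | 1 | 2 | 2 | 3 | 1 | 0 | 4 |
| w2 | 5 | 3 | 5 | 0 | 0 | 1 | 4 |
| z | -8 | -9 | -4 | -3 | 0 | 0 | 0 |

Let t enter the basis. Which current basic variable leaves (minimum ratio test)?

w1

Column t entries and ratios — w1: 4/3 = 4/3; w2: 0 ≤ 0, skip.
Smallest ratio is 4/3 in the row of w1, so w1 leaves.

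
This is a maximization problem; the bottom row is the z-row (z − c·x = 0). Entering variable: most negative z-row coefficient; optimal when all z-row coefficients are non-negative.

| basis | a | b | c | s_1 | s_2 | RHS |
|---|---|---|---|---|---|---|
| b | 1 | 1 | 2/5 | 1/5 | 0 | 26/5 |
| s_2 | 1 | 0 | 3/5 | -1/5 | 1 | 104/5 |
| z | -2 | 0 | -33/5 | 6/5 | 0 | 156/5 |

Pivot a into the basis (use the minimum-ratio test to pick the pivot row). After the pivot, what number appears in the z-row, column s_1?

Ratio test on column a — row 1: (26/5)/1 = 26/5; row 2: (104/5)/1 = 104/5. Minimum is 26/5 at row 1 (b leaves); pivot element 1.
Divide row 1 by 1; eliminate column a from the other rows.
z-row update in column s_1: 6/5 − (-2)·(1/5) = 8/5.

8/5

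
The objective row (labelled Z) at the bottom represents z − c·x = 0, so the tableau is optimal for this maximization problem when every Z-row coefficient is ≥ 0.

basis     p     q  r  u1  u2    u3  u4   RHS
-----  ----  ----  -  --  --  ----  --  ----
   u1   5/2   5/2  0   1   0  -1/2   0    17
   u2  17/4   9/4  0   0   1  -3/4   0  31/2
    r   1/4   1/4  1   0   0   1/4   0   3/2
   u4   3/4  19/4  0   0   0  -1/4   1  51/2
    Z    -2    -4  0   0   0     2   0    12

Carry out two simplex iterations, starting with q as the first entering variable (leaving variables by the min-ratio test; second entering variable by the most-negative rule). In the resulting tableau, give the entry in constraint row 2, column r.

-37/2

Ratio test on column q — row 1: 17/(5/2) = 34/5; row 2: (31/2)/(9/4) = 62/9; row 3: (3/2)/(1/4) = 6; row 4: (51/2)/(19/4) = 102/19. Minimum is 102/19 at row 4 (u4 leaves); pivot element 19/4.
Divide row 4 by 19/4; eliminate column q from the other rows.
Second iteration: most negative Z-row entry is -26/19 in column p, so p enters.
Ratio test on column p — row 1: (68/19)/(40/19) = 17/10; row 2: (65/19)/(74/19) = 65/74; row 3: (3/19)/(4/19) = 3/4; row 4: (102/19)/(3/19) = 34. Minimum is 3/4 at row 3 (r leaves); pivot element 4/19.
Divide row 3 by 4/19; eliminate column p from the other rows.
After both pivots, the entry at constraint row 2, column r is -37/2.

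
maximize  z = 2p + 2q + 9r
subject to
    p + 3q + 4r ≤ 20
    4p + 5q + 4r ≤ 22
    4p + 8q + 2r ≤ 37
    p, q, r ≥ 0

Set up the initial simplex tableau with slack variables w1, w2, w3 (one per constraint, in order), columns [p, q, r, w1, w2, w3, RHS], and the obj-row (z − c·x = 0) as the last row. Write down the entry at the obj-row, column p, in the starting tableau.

The obj-row carries the negated objective coefficients: the p entry is -2.

-2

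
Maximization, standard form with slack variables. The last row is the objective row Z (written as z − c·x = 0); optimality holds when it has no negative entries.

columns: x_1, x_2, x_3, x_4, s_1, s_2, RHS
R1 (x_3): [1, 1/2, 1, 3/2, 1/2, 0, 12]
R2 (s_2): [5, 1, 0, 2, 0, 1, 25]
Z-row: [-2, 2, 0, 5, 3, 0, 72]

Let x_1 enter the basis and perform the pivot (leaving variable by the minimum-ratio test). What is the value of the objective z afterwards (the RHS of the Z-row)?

82

Ratio test on column x_1 — row 1: 12/1 = 12; row 2: 25/5 = 5. Minimum is 5 at row 2 (s_2 leaves); pivot element 5.
Pivot on row 2; the Z-row RHS becomes 72 − (-2)·5 = 82.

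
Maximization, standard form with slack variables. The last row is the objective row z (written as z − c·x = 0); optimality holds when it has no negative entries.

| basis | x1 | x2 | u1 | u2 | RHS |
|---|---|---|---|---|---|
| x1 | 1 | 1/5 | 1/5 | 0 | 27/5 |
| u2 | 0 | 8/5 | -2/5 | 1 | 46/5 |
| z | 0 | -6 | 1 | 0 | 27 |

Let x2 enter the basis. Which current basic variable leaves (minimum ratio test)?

u2

Column x2 entries and ratios — x1: (27/5)/(1/5) = 27; u2: (46/5)/(8/5) = 23/4.
Smallest ratio is 23/4 in the row of u2, so u2 leaves.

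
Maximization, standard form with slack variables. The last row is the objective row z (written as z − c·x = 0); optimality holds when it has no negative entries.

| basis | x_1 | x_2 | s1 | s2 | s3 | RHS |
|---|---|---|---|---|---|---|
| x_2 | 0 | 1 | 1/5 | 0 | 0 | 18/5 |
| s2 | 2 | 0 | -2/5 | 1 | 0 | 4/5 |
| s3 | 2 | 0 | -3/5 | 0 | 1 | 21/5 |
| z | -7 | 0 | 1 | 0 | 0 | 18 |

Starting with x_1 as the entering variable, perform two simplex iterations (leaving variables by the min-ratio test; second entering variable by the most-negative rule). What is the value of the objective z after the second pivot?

Ratio test on column x_1 — row 1: entry 0 ≤ 0; row 2: (4/5)/2 = 2/5; row 3: (21/5)/2 = 21/10. Minimum is 2/5 at row 2 (s2 leaves); pivot element 2.
Pivot on row 2; the z-row RHS becomes 18 − (-7)·(2/5) = 104/5.
Next entering variable (most negative z-row entry -2/5): s1.
Ratio test on column s1 — row 1: (18/5)/(1/5) = 18; row 2: entry -1/5 ≤ 0; row 3: entry -1/5 ≤ 0. Minimum is 18 at row 1 (x_2 leaves); pivot element 1/5.
After the second pivot the z-row RHS is 104/5 − (-2/5)·18 = 28.

28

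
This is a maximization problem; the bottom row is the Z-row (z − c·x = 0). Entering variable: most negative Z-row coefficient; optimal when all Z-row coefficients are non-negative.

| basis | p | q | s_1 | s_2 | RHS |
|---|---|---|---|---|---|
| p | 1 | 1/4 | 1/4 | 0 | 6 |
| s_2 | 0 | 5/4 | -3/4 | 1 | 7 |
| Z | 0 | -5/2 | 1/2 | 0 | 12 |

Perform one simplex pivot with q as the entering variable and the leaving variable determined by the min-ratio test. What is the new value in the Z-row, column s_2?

Ratio test on column q — row 1: 6/(1/4) = 24; row 2: 7/(5/4) = 28/5. Minimum is 28/5 at row 2 (s_2 leaves); pivot element 5/4.
Divide row 2 by 5/4; eliminate column q from the other rows.
Z-row update in column s_2: 0 − (-5/2)·(4/5) = 2.

2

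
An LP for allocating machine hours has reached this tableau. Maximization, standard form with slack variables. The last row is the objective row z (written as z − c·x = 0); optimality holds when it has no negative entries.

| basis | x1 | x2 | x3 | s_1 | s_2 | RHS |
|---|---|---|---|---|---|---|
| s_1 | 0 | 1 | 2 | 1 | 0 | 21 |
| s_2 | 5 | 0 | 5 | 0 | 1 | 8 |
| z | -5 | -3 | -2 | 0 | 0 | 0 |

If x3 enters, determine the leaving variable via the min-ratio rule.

Column x3 entries and ratios — s_1: 21/2 = 21/2; s_2: 8/5 = 8/5.
Smallest ratio is 8/5 in the row of s_2, so s_2 leaves.

s_2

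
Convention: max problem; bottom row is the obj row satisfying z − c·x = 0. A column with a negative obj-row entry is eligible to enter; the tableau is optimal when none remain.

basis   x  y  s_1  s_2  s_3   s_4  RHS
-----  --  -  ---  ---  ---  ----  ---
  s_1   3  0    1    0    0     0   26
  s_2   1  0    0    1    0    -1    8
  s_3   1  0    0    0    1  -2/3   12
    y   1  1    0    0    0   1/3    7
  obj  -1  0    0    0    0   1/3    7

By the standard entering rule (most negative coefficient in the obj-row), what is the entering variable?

x

Negative obj-row entries: x: -1.
The most negative is -1 in column x, so x enters.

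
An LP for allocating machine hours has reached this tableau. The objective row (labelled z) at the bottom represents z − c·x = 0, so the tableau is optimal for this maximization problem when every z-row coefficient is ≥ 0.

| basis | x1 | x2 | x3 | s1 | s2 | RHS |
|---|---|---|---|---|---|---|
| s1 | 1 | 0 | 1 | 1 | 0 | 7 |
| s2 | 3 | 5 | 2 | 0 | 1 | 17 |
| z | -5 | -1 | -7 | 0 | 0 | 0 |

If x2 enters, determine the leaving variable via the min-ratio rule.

s2

Column x2 entries and ratios — s1: 0 ≤ 0, skip; s2: 17/5 = 17/5.
Smallest ratio is 17/5 in the row of s2, so s2 leaves.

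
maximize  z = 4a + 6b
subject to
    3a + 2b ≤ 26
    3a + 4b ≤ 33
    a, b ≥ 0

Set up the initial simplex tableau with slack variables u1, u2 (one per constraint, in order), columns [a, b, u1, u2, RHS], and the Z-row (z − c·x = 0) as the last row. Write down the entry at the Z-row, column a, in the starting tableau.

The Z-row carries the negated objective coefficients: the a entry is -4.

-4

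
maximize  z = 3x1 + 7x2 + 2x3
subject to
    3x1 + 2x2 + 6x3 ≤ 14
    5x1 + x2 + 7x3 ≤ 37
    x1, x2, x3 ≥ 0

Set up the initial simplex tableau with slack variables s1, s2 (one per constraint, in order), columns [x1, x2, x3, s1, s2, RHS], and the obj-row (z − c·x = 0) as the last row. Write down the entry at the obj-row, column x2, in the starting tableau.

The obj-row carries the negated objective coefficients: the x2 entry is -7.

-7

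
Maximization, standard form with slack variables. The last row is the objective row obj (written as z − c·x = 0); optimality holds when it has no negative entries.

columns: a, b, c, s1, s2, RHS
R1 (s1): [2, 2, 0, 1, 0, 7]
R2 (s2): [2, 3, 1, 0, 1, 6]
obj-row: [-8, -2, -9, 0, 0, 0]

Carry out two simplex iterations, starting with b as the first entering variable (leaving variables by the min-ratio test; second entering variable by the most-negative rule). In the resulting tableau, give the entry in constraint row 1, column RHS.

Ratio test on column b — row 1: 7/2 = 7/2; row 2: 6/3 = 2. Minimum is 2 at row 2 (s2 leaves); pivot element 3.
Divide row 2 by 3; eliminate column b from the other rows.
Second iteration: most negative obj-row entry is -25/3 in column c, so c enters.
Ratio test on column c — row 1: entry -2/3 ≤ 0; row 2: 2/(1/3) = 6. Minimum is 6 at row 2 (b leaves); pivot element 1/3.
Divide row 2 by 1/3; eliminate column c from the other rows.
After both pivots, the entry at constraint row 1, column RHS is 7.

7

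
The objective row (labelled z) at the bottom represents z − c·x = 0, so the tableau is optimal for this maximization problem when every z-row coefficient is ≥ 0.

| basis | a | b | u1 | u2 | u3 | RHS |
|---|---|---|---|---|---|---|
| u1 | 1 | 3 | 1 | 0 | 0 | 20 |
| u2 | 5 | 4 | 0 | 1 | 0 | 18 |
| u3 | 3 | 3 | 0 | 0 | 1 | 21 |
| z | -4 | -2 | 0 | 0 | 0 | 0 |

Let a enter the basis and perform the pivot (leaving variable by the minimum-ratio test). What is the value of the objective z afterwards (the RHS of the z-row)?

Ratio test on column a — row 1: 20/1 = 20; row 2: 18/5 = 18/5; row 3: 21/3 = 7. Minimum is 18/5 at row 2 (u2 leaves); pivot element 5.
Pivot on row 2; the z-row RHS becomes 0 − (-4)·(18/5) = 72/5.

72/5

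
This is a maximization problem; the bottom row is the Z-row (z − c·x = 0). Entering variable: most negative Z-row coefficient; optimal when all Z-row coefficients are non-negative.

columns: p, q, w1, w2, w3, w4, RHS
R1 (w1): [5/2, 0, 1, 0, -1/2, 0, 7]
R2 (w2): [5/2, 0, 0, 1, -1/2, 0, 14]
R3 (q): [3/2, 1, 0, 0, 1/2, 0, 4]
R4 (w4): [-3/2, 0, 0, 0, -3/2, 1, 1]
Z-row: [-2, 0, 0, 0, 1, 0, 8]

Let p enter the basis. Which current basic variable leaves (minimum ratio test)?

Column p entries and ratios — w1: 7/(5/2) = 14/5; w2: 14/(5/2) = 28/5; q: 4/(3/2) = 8/3; w4: -3/2 ≤ 0, skip.
Smallest ratio is 8/3 in the row of q, so q leaves.

q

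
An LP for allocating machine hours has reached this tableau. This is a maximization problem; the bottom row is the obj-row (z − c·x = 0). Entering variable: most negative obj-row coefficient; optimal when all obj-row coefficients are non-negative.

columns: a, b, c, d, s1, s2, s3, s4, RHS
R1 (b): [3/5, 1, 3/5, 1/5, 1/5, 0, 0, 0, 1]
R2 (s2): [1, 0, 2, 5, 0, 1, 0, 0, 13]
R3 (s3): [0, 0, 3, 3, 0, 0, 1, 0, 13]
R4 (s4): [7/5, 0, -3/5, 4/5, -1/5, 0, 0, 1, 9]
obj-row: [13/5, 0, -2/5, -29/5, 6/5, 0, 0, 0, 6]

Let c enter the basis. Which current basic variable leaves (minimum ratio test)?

b

Column c entries and ratios — b: 1/(3/5) = 5/3; s2: 13/2 = 13/2; s3: 13/3 = 13/3; s4: -3/5 ≤ 0, skip.
Smallest ratio is 5/3 in the row of b, so b leaves.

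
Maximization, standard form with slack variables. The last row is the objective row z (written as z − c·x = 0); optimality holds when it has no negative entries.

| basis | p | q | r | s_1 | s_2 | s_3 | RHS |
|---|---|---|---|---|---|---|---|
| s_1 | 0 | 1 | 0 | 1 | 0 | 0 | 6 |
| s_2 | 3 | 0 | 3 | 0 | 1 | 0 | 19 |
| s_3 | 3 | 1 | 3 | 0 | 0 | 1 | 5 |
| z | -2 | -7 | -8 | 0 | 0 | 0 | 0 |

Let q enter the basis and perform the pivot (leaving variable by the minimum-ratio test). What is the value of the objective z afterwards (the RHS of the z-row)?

Ratio test on column q — row 1: 6/1 = 6; row 2: entry 0 ≤ 0; row 3: 5/1 = 5. Minimum is 5 at row 3 (s_3 leaves); pivot element 1.
Pivot on row 3; the z-row RHS becomes 0 − (-7)·5 = 35.

35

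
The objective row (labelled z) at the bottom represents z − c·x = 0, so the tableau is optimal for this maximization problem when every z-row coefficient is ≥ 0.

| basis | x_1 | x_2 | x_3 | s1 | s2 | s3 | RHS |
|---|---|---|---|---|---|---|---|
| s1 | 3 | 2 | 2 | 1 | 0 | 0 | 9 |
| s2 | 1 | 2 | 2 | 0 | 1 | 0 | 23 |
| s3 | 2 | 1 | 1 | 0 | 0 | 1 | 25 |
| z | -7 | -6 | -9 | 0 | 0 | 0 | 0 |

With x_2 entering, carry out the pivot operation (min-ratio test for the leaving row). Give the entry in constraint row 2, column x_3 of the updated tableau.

0

Ratio test on column x_2 — row 1: 9/2 = 9/2; row 2: 23/2 = 23/2; row 3: 25/1 = 25. Minimum is 9/2 at row 1 (s1 leaves); pivot element 2.
Divide row 1 by 2; eliminate column x_2 from the other rows.
Row 2 update in column x_3: 2 − 2·1 = 0.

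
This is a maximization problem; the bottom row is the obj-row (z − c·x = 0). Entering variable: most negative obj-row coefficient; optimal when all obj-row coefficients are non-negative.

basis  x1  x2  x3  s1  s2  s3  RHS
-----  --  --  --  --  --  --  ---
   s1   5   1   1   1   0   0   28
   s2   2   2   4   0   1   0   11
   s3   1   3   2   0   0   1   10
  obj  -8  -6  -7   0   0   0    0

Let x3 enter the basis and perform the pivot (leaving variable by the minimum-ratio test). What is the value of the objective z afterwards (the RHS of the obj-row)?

Ratio test on column x3 — row 1: 28/1 = 28; row 2: 11/4 = 11/4; row 3: 10/2 = 5. Minimum is 11/4 at row 2 (s2 leaves); pivot element 4.
Pivot on row 2; the obj-row RHS becomes 0 − (-7)·(11/4) = 77/4.

77/4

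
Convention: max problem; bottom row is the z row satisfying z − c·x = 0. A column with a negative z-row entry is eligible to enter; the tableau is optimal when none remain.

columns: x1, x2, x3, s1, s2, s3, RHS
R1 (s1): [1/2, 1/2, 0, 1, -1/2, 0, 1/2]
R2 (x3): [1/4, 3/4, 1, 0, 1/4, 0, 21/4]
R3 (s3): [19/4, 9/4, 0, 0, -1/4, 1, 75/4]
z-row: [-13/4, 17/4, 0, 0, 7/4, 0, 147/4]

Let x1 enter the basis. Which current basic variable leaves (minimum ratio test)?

s1

Column x1 entries and ratios — s1: (1/2)/(1/2) = 1; x3: (21/4)/(1/4) = 21; s3: (75/4)/(19/4) = 75/19.
Smallest ratio is 1 in the row of s1, so s1 leaves.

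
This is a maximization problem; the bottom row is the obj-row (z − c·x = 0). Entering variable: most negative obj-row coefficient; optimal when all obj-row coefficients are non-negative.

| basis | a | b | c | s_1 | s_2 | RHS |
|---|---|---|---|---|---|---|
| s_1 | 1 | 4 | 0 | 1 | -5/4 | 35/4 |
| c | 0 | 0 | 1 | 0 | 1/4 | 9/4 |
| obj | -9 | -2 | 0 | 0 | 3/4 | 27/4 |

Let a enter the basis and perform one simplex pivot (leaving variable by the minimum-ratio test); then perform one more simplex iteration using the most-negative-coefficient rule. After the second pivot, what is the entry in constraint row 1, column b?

Ratio test on column a — row 1: (35/4)/1 = 35/4; row 2: entry 0 ≤ 0. Minimum is 35/4 at row 1 (s_1 leaves); pivot element 1.
Divide row 1 by 1; eliminate column a from the other rows.
Second iteration: most negative obj-row entry is -21/2 in column s_2, so s_2 enters.
Ratio test on column s_2 — row 1: entry -5/4 ≤ 0; row 2: (9/4)/(1/4) = 9. Minimum is 9 at row 2 (c leaves); pivot element 1/4.
Divide row 2 by 1/4; eliminate column s_2 from the other rows.
After both pivots, the entry at constraint row 1, column b is 4.

4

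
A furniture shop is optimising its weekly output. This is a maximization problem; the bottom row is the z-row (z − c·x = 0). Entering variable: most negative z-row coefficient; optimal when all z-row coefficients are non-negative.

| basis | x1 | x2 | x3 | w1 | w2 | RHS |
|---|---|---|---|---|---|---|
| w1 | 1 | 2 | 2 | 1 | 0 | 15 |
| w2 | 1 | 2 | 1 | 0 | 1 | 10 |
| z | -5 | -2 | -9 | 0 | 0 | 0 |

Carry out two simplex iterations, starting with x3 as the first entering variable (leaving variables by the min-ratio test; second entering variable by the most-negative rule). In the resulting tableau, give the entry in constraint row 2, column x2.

2

Ratio test on column x3 — row 1: 15/2 = 15/2; row 2: 10/1 = 10. Minimum is 15/2 at row 1 (w1 leaves); pivot element 2.
Divide row 1 by 2; eliminate column x3 from the other rows.
Second iteration: most negative z-row entry is -1/2 in column x1, so x1 enters.
Ratio test on column x1 — row 1: (15/2)/(1/2) = 15; row 2: (5/2)/(1/2) = 5. Minimum is 5 at row 2 (w2 leaves); pivot element 1/2.
Divide row 2 by 1/2; eliminate column x1 from the other rows.
After both pivots, the entry at constraint row 2, column x2 is 2.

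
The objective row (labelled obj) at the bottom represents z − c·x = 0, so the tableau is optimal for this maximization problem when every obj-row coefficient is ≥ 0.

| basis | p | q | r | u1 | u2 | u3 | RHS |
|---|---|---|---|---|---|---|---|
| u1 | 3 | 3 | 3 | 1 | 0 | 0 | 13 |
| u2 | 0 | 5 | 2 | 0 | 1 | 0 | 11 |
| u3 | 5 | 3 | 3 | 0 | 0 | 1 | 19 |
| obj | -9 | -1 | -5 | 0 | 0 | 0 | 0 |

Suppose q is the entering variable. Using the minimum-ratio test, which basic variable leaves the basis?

u2

Column q entries and ratios — u1: 13/3 = 13/3; u2: 11/5 = 11/5; u3: 19/3 = 19/3.
Smallest ratio is 11/5 in the row of u2, so u2 leaves.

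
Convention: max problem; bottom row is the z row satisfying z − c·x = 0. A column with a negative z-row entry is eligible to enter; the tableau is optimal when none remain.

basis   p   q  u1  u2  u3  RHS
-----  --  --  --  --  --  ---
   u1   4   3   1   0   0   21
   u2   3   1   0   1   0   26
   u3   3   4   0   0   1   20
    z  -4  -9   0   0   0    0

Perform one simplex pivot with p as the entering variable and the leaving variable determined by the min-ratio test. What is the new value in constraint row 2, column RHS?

41/4

Ratio test on column p — row 1: 21/4 = 21/4; row 2: 26/3 = 26/3; row 3: 20/3 = 20/3. Minimum is 21/4 at row 1 (u1 leaves); pivot element 4.
Divide row 1 by 4; eliminate column p from the other rows.
Row 2 update in column RHS: 26 − 3·(21/4) = 41/4.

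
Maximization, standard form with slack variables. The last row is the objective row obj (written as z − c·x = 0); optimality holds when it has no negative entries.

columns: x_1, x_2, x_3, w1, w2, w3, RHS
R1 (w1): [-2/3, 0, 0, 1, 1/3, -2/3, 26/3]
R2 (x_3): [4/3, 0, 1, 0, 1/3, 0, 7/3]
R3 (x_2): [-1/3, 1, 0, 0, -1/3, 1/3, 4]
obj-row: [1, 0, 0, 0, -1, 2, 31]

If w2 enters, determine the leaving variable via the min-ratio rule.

Column w2 entries and ratios — w1: (26/3)/(1/3) = 26; x_3: (7/3)/(1/3) = 7; x_2: -1/3 ≤ 0, skip.
Smallest ratio is 7 in the row of x_3, so x_3 leaves.

x_3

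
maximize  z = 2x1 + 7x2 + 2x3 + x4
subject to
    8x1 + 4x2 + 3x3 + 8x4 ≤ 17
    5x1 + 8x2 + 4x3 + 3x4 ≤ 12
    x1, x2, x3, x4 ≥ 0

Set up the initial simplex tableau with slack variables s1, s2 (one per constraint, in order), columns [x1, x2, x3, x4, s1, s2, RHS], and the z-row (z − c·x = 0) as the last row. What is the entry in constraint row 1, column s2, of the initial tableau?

Slack s2 belongs to constraint 2; its column is the unit vector e_2, so the entry in row 1 is 0.

0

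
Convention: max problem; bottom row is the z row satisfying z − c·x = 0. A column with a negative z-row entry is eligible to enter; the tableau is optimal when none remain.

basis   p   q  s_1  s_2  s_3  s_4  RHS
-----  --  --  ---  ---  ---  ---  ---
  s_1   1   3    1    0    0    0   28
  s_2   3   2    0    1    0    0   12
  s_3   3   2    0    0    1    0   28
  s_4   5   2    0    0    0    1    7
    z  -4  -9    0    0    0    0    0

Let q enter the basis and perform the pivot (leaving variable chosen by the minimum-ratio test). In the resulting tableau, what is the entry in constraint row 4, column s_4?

1/2

Ratio test on column q — row 1: 28/3 = 28/3; row 2: 12/2 = 6; row 3: 28/2 = 14; row 4: 7/2 = 7/2. Minimum is 7/2 at row 4 (s_4 leaves); pivot element 2.
Divide row 4 by 2; eliminate column q from the other rows.
In the new row 4, the s_4 entry is the old entry divided by the pivot: 1/2 = 1/2.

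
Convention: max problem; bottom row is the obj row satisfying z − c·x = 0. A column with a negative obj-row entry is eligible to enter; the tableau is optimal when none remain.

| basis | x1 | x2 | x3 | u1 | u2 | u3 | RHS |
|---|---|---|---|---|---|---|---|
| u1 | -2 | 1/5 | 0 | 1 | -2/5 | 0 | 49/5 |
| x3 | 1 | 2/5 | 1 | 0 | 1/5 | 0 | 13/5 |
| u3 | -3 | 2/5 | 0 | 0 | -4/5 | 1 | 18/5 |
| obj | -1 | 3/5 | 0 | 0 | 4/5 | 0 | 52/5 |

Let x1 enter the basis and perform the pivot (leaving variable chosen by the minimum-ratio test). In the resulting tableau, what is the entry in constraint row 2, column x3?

1

Ratio test on column x1 — row 1: entry -2 ≤ 0; row 2: (13/5)/1 = 13/5; row 3: entry -3 ≤ 0. Minimum is 13/5 at row 2 (x3 leaves); pivot element 1.
Divide row 2 by 1; eliminate column x1 from the other rows.
In the new row 2, the x3 entry is the old entry divided by the pivot: 1/1 = 1.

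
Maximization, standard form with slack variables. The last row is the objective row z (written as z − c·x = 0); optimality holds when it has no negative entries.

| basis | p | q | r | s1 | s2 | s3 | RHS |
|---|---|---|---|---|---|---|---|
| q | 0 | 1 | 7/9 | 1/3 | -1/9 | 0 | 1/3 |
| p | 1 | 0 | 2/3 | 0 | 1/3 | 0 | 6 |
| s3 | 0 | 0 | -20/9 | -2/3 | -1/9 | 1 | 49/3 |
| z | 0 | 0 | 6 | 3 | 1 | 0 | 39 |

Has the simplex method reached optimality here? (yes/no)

Every z-row coefficient is ≥ 0, so the tableau is optimal.

yes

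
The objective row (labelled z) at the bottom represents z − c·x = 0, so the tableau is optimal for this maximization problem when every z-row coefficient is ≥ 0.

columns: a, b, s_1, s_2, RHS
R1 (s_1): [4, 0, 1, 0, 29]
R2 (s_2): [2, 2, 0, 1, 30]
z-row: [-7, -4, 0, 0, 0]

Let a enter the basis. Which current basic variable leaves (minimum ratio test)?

Column a entries and ratios — s_1: 29/4 = 29/4; s_2: 30/2 = 15.
Smallest ratio is 29/4 in the row of s_1, so s_1 leaves.

s_1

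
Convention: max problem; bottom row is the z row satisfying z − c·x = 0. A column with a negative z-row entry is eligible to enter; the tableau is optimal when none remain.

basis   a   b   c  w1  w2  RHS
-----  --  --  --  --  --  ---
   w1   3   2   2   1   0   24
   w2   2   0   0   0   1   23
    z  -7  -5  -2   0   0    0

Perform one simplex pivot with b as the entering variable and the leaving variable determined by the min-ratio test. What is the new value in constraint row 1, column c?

Ratio test on column b — row 1: 24/2 = 12; row 2: entry 0 ≤ 0. Minimum is 12 at row 1 (w1 leaves); pivot element 2.
Divide row 1 by 2; eliminate column b from the other rows.
In the new row 1, the c entry is the old entry divided by the pivot: 2/2 = 1.

1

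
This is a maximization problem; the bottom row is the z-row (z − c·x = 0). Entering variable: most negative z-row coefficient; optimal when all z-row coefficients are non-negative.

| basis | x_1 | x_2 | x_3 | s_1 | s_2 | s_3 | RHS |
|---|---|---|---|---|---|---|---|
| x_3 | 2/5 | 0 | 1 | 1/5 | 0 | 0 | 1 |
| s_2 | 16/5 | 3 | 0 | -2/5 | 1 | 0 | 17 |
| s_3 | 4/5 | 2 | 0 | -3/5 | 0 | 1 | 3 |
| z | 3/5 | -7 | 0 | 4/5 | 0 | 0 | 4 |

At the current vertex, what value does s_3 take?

s_3 is basic (row 3); its value is the RHS of that row, 3.

3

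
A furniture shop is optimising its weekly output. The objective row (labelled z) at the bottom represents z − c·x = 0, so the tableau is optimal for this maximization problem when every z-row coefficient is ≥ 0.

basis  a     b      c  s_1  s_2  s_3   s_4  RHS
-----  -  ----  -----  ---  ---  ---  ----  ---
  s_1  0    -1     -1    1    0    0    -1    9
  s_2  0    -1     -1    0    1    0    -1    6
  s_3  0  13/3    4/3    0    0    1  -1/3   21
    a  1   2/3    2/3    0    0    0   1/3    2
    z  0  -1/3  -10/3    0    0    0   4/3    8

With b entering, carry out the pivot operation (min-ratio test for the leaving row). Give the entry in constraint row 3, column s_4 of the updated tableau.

Ratio test on column b — row 1: entry -1 ≤ 0; row 2: entry -1 ≤ 0; row 3: 21/(13/3) = 63/13; row 4: 2/(2/3) = 3. Minimum is 3 at row 4 (a leaves); pivot element 2/3.
Divide row 4 by 2/3; eliminate column b from the other rows.
Row 3 update in column s_4: -1/3 − (13/3)·(1/2) = -5/2.

-5/2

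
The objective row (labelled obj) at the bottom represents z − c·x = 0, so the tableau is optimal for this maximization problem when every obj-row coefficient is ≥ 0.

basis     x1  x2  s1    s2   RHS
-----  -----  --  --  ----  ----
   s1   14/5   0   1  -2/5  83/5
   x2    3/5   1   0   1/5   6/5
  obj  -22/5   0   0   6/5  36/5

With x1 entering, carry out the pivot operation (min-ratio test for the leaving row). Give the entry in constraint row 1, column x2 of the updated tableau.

Ratio test on column x1 — row 1: (83/5)/(14/5) = 83/14; row 2: (6/5)/(3/5) = 2. Minimum is 2 at row 2 (x2 leaves); pivot element 3/5.
Divide row 2 by 3/5; eliminate column x1 from the other rows.
Row 1 update in column x2: 0 − (14/5)·(5/3) = -14/3.

-14/3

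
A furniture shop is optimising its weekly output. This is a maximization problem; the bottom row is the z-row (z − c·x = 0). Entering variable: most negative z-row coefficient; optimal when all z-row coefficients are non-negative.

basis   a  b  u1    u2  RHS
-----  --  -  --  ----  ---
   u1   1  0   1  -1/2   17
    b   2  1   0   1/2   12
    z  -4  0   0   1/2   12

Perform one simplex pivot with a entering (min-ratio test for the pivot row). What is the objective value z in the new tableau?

36

Ratio test on column a — row 1: 17/1 = 17; row 2: 12/2 = 6. Minimum is 6 at row 2 (b leaves); pivot element 2.
Pivot on row 2; the z-row RHS becomes 12 − (-4)·6 = 36.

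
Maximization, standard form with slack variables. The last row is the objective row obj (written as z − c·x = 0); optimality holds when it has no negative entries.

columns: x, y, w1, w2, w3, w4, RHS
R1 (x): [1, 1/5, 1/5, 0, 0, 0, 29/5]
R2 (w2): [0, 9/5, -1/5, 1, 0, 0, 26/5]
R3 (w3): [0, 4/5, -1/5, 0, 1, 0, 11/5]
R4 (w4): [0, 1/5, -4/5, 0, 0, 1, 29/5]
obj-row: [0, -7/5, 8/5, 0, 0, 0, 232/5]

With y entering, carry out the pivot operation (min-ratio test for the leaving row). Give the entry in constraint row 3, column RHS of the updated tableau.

11/4

Ratio test on column y — row 1: (29/5)/(1/5) = 29; row 2: (26/5)/(9/5) = 26/9; row 3: (11/5)/(4/5) = 11/4; row 4: (29/5)/(1/5) = 29. Minimum is 11/4 at row 3 (w3 leaves); pivot element 4/5.
Divide row 3 by 4/5; eliminate column y from the other rows.
In the new row 3, the RHS entry is the old entry divided by the pivot: (11/5)/(4/5) = 11/4.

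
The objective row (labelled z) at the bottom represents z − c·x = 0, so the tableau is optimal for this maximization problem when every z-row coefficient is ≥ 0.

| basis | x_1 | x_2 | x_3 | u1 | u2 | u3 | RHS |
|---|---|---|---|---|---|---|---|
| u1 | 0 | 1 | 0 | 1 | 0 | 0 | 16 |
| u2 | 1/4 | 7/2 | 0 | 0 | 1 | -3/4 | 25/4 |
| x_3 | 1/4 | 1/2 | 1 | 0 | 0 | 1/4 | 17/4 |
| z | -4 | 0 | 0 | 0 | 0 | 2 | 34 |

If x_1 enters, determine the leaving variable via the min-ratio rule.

x_3

Column x_1 entries and ratios — u1: 0 ≤ 0, skip; u2: (25/4)/(1/4) = 25; x_3: (17/4)/(1/4) = 17.
Smallest ratio is 17 in the row of x_3, so x_3 leaves.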